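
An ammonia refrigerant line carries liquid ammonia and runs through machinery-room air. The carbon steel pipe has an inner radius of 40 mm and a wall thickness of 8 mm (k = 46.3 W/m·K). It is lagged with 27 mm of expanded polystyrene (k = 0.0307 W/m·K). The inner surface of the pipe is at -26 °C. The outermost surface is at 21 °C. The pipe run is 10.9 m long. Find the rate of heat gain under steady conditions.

Per-layer cylindrical resistances, series-summed:
R_carbon steel pipe wall = ln(48/40)/(2π×46.3×10.9) = 5.75×10^-5 K/W
R_expanded polystyrene = ln(75/48)/(2π×0.0307×10.9) = 0.2123 K/W
R_total = 0.2123 K/W
Q = ΔT/R_total = 47/0.2123

Q ≈ 221 W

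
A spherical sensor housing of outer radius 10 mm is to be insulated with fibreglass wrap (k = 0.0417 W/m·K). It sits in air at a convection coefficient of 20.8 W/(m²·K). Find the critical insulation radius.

For a sphere r_cr = 2k/h = 2×0.0417/20.8
r_cr = 4.01 mm; since the bare radius (10 mm) is above r_cr, any added insulation will reduce heat loss.

r_cr ≈ 4.01 mm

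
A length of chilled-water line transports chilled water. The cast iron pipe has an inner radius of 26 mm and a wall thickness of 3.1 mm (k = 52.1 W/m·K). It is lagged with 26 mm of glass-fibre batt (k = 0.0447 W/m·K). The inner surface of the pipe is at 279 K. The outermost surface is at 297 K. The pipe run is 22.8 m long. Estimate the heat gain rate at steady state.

Q ≈ 181 W

For a radial system each layer contributes R = ln(r_out/r_in)/(2πkL); films add R = 1/(hA).
R_cast iron pipe wall = ln(29.1/26)/(2π×52.1×22.8) = 1.509×10^-5 K/W
R_glass-fibre batt = ln(55.1/29.1)/(2π×0.0447×22.8) = 0.0997 K/W
R_total = 0.09971 K/W
Q = ΔT/R_total = 18/0.09971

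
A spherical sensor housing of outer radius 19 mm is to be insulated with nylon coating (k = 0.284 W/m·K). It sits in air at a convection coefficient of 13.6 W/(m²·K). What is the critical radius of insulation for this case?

For a sphere r_cr = 2k/h = 2×0.284/13.6
r_cr = 41.8 mm; since the bare radius (19 mm) is below r_cr, adding a thin layer of insulation will *increase* heat loss.

r_cr ≈ 41.8 mm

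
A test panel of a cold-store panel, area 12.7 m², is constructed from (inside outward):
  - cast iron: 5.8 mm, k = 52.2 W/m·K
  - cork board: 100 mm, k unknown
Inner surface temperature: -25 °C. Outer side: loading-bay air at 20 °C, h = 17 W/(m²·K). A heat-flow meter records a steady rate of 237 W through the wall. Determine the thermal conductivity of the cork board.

Treating each layer as a thermal resistance in series:
R_cast iron = L/(kA) = 0.0058/(52.2×12.7) = 8.749×10^-6 K/W
R_outer film = 1/(h_o·A) = 1/(17×12.7) = 0.004632 K/W
Sum of known resistances R_other = 0.004641 K/W
Total R = ΔT/Q = 45/237 = 0.1899 K/W
R_cork board = R_total − R_other = 0.1852 K/W
k = L/(R·A) = 0.1/(0.1852×12.7)

k ≈ 0.0425 W/(m·K)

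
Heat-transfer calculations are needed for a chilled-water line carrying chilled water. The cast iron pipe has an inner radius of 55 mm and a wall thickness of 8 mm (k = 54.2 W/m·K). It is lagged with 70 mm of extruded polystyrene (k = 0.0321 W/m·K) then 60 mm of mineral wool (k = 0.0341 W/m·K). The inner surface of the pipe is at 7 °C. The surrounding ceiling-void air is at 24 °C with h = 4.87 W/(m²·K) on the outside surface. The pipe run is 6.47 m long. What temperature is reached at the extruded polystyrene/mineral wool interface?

Cylindrical conduction, so R = ln(r₂/r₁)/(2πkL) per layer, in series:
R_cast iron pipe wall = ln(63/55)/(2π×54.2×6.47) = 6.163×10^-5 K/W
R_extruded polystyrene = ln(133/63)/(2π×0.0321×6.47) = 0.5726 K/W
R_mineral wool = ln(193/133)/(2π×0.0341×6.47) = 0.2686 K/W
R_outer film = 1/(h_o·2πr_oL) = 1/(4.87×2π×0.193×6.47) = 0.02617 K/W
R_total = 0.8674 K/W
Q = ΔT/R_total = 17/0.8674
Q = 19.6 W
T_interface = T_inner + Q·ΣR(inner→interface) = 7 + 19.6×0.5727

T ≈ 18.2 °C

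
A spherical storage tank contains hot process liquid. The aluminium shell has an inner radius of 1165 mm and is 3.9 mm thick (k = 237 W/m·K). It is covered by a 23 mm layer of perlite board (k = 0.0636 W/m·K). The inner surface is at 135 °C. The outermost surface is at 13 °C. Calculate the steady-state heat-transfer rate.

Spherical conduction: R = (1/r_in − 1/r_out)/(4πk) per layer; series-sum.
R_aluminium shell = (1/1.165 − 1/1.1689)/(4π×237) = 9.616×10^-7 K/W
R_perlite board = (1/1.1689 − 1/1.1919)/(4π×0.0636) = 0.02066 K/W
R_total = 0.02066 K/W
Q = ΔT/R_total = 122/0.02066

Q ≈ 5910 W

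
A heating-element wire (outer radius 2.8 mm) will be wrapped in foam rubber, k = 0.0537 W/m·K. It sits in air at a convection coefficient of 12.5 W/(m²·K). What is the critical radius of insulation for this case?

For a cylinder r_cr = k/h = 0.0537/12.5
r_cr = 4.3 mm; since the bare radius (2.8 mm) is below r_cr, adding a thin layer of insulation will *increase* heat loss.

r_cr ≈ 4.3 mm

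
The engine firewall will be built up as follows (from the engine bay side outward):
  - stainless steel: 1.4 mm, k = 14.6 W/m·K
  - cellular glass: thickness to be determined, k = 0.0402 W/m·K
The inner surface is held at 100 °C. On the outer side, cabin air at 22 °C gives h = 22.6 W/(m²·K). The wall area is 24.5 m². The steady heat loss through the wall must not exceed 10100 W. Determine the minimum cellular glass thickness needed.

L ≈ 5.82 mm

Treating each layer as a thermal resistance in series:
R_stainless steel = L/(kA) = 0.0014/(14.6×24.5) = 3.914×10^-6 K/W
R_outer film = 1/(h_o·A) = 1/(22.6×24.5) = 0.001806 K/W
Sum of the known resistances R_other = 0.00181 K/W
Required total resistance R_tot = ΔT/Q_allow = 78/10100 = 0.007723 K/W
R_cellular glass = R_tot − R_other = 0.005913 K/W
L = R·k·A = 0.005913×0.0402×24.5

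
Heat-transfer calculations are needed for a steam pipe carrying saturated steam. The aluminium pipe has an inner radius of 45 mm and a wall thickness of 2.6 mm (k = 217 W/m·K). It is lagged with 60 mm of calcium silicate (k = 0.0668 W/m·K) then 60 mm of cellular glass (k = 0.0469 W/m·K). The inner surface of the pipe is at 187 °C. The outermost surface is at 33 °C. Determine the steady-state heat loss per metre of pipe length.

For a radial system each layer contributes R = ln(r_out/r_in)/(2πkL); films add R = 1/(hA).
R_aluminium pipe wall = ln(47.6/45)/(2π×217×1) = 4.12×10^-5 K/W
R_calcium silicate = ln(107.6/47.6)/(2π×0.0668×1) = 1.943 K/W
R_cellular glass = ln(167.6/107.6)/(2π×0.0469×1) = 1.504 K/W
R_total = 3.447 K/W
Q = ΔT/R_total = 154/3.447

q′ ≈ 44.7 W/m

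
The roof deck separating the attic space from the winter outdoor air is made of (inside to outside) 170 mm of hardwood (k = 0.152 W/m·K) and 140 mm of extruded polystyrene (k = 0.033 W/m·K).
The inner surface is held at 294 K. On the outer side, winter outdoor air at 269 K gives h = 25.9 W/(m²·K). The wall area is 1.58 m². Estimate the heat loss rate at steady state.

Q ≈ 7.32 W

Thermal resistances in series:
R_hardwood = L/(kA) = 0.17/(0.152×1.58) = 0.7079 K/W
R_extruded polystyrene = L/(kA) = 0.14/(0.033×1.58) = 2.685 K/W
R_outer film = 1/(h_o·A) = 1/(25.9×1.58) = 0.02444 K/W
R_total = 3.417 K/W
Q = ΔT / R_total = 25 / 3.417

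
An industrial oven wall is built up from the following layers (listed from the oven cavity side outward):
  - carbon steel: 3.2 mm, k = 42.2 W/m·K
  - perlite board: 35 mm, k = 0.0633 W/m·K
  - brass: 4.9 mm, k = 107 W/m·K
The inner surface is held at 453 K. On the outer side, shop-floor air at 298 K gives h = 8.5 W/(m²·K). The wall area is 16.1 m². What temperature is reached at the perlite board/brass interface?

Using the resistance-network approach (series):
R_carbon steel = L/(kA) = 0.0032/(42.2×16.1) = 4.71×10^-6 K/W
R_perlite board = L/(kA) = 0.035/(0.0633×16.1) = 0.03434 K/W
R_brass = L/(kA) = 0.0049/(107×16.1) = 2.844×10^-6 K/W
R_outer film = 1/(h_o·A) = 1/(8.5×16.1) = 0.007307 K/W
R_total = 0.04166 K/W;  Q = ΔT/R_total = 155/0.04166 = 3721 W
T_interface = T_inner − Q·ΣR(inner→interface) = 453 − 3720×0.03435

T ≈ 325 K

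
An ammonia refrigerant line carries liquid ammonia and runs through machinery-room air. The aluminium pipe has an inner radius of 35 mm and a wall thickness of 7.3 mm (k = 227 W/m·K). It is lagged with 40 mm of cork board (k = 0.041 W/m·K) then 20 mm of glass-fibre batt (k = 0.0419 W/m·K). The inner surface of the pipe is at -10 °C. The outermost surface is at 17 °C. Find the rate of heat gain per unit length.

q′ ≈ 7.92 W/m

Treating each annulus and film as a series resistance:
R_aluminium pipe wall = ln(42.3/35)/(2π×227×1) = 1.328×10^-4 K/W
R_cork board = ln(82.3/42.3)/(2π×0.041×1) = 2.584 K/W
R_glass-fibre batt = ln(102.3/82.3)/(2π×0.0419×1) = 0.8263 K/W
R_total = 3.41 K/W
Q = ΔT/R_total = 27/3.41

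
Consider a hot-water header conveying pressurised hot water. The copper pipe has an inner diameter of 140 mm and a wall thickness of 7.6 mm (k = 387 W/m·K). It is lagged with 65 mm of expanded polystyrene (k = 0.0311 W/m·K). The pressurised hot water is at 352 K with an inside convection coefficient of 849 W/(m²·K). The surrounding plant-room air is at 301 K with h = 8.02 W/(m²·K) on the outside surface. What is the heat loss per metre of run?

For a radial system each layer contributes R = ln(r_out/r_in)/(2πkL); films add R = 1/(hA).
R_inner film = 1/(h_i·2πr₁L) = 1/(849×2π×0.07×1) = 0.002678 K/W
R_copper pipe wall = ln(77.6/70)/(2π×387×1) = 4.239×10^-5 K/W
R_expanded polystyrene = ln(142.6/77.6)/(2π×0.0311×1) = 3.114 K/W
R_outer film = 1/(h_o·2πr_oL) = 1/(8.02×2π×0.1426×1) = 0.1392 K/W
R_total = 3.256 K/W
Q = ΔT/R_total = 51/3.256

q′ ≈ 15.7 W/m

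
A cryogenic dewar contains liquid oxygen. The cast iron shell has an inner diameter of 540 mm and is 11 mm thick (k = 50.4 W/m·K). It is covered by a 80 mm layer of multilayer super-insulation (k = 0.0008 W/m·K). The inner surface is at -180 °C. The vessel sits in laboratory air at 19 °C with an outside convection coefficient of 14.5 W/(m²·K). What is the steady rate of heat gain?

Q ≈ 2.54 W

For a spherical shell R = (1/r₁ − 1/r₂)/(4πk); film R = 1/(h·4πr²). In series:
R_cast iron shell = (1/0.27 − 1/0.281)/(4π×50.4) = 2.289×10^-4 K/W
R_multilayer super-insulation = (1/0.281 − 1/0.361)/(4π×0.0008) = 78.45 K/W
R_outer film = 1/(h·4πr_o²) = 1/(14.5×4π×0.361²) = 0.04211 K/W
R_total = 78.49 K/W
Q = ΔT/R_total = 199/78.49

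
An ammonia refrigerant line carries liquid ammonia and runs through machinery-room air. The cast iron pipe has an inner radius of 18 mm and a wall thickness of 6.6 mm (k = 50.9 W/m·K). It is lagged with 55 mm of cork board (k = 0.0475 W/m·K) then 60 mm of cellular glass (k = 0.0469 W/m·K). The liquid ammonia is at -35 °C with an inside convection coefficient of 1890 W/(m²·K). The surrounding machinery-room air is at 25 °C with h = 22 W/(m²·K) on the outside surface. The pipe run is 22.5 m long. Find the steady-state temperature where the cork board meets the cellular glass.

T ≈ 5.08 °C

Per-layer cylindrical resistances, series-summed:
R_inner film = 1/(h_i·2πr₁L) = 1/(1890×2π×0.018×22.5) = 2.079×10^-4 K/W
R_cast iron pipe wall = ln(24.6/18)/(2π×50.9×22.5) = 4.341×10^-5 K/W
R_cork board = ln(79.6/24.6)/(2π×0.0475×22.5) = 0.1749 K/W
R_cellular glass = ln(139.6/79.6)/(2π×0.0469×22.5) = 0.08473 K/W
R_outer film = 1/(h_o·2πr_oL) = 1/(22×2π×0.1396×22.5) = 0.002303 K/W
R_total = 0.2621 K/W
Q = ΔT/R_total = 60/0.2621
Q = 229 W
T_interface = T_inner + Q·ΣR(inner→interface) = -35 + 229×0.1751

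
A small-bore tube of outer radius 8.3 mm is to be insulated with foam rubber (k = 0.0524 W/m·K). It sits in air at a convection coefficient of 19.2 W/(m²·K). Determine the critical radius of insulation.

r_cr ≈ 2.73 mm

For a cylinder r_cr = k/h = 0.0524/19.2
r_cr = 2.73 mm; since the bare radius (8.3 mm) is above r_cr, any added insulation will reduce heat loss.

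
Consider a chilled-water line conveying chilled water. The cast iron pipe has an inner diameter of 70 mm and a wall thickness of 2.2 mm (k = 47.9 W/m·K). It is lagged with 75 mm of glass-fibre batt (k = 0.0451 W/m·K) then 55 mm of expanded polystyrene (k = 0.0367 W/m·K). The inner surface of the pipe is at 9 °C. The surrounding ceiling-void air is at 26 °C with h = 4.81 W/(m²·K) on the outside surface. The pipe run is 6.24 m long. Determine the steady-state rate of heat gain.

For a radial system each layer contributes R = ln(r_out/r_in)/(2πkL); films add R = 1/(hA).
R_cast iron pipe wall = ln(37.2/35)/(2π×47.9×6.24) = 3.246×10^-5 K/W
R_glass-fibre batt = ln(112.2/37.2)/(2π×0.0451×6.24) = 0.6243 K/W
R_expanded polystyrene = ln(167.2/112.2)/(2π×0.0367×6.24) = 0.2772 K/W
R_outer film = 1/(h_o·2πr_oL) = 1/(4.81×2π×0.1672×6.24) = 0.03171 K/W
R_total = 0.9333 K/W
Q = ΔT/R_total = 17/0.9333

Q ≈ 18.2 W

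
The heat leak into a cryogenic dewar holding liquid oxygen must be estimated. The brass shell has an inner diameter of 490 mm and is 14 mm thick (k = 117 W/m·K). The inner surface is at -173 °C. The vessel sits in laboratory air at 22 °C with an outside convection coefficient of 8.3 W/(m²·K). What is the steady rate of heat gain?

Radial (spherical) resistances in series:
R_brass shell = (1/0.245 − 1/0.259)/(4π×117) = 1.501×10^-4 K/W
R_outer film = 1/(h·4πr_o²) = 1/(8.3×4π×0.259²) = 0.1429 K/W
R_total = 0.1431 K/W
Q = ΔT/R_total = 195/0.1431

Q ≈ 1360 W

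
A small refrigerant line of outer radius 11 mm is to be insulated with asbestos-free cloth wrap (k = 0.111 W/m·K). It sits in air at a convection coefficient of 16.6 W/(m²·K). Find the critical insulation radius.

r_cr ≈ 6.69 mm

For a cylinder r_cr = k/h = 0.111/16.6
r_cr = 6.69 mm; since the bare radius (11 mm) is above r_cr, any added insulation will reduce heat loss.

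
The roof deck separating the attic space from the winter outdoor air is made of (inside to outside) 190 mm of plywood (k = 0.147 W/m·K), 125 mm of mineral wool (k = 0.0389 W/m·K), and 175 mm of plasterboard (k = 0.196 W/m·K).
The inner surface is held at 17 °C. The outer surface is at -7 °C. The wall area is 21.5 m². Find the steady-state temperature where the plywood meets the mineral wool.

Treating each layer as a thermal resistance in series:
R_plywood = L/(kA) = 0.19/(0.147×21.5) = 0.06012 K/W
R_mineral wool = L/(kA) = 0.125/(0.0389×21.5) = 0.1495 K/W
R_plasterboard = L/(kA) = 0.175/(0.196×21.5) = 0.04153 K/W
R_total = 0.2511 K/W;  Q = ΔT/R_total = 24/0.2511 = 95.58 W
T_interface = T_inner − Q·ΣR(inner→interface) = 17 − 95.6×0.06012

T ≈ 11.3 °C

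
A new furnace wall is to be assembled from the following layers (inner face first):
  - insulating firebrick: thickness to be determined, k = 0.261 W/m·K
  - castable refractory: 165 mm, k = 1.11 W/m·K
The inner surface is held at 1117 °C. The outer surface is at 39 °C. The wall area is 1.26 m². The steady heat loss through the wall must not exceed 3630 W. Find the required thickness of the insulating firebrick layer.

Thermal resistances in series:
R_castable refractory = L/(kA) = 0.165/(1.11×1.26) = 0.118 K/W
Sum of the known resistances R_other = 0.118 K/W
Required total resistance R_tot = ΔT/Q_allow = 1078/3630 = 0.297 K/W
R_insulating firebrick = R_tot − R_other = 0.179 K/W
L = R·k·A = 0.179×0.261×1.26

L ≈ 58.9 mm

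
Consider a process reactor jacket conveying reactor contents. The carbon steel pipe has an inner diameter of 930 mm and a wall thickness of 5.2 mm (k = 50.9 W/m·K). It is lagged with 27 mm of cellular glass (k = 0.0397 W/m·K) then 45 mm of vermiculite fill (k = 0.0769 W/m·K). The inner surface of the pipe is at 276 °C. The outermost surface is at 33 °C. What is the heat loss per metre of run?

q′ ≈ 603 W/m

For a radial system each layer contributes R = ln(r_out/r_in)/(2πkL); films add R = 1/(hA).
R_carbon steel pipe wall = ln(470.2/465)/(2π×50.9×1) = 3.477×10^-5 K/W
R_cellular glass = ln(497.2/470.2)/(2π×0.0397×1) = 0.2238 K/W
R_vermiculite fill = ln(542.2/497.2)/(2π×0.0769×1) = 0.1793 K/W
R_total = 0.4032 K/W
Q = ΔT/R_total = 243/0.4032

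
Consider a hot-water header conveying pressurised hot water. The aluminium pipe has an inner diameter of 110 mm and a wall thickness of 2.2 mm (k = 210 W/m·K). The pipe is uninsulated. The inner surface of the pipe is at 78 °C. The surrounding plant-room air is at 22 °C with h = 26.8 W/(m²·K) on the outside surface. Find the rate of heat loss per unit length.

q′ ≈ 539 W/m

Treating each annulus and film as a series resistance:
R_aluminium pipe wall = ln(57.2/55)/(2π×210×1) = 2.972×10^-5 K/W
R_outer film = 1/(h_o·2πr_oL) = 1/(26.8×2π×0.0572×1) = 0.1038 K/W
R_total = 0.1039 K/W
Q = ΔT/R_total = 56/0.1039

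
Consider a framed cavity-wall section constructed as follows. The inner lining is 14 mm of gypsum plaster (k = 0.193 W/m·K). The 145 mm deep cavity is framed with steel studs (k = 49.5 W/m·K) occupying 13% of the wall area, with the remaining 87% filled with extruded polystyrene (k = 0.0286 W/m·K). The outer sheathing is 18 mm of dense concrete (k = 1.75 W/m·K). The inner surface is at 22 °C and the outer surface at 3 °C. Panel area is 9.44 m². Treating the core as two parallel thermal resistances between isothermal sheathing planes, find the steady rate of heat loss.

Sheathing layers in series; stud and cavity paths in parallel between them.
R_inner = 0.014/(0.193×9.44) = 0.007684 K/W
R_stud  = 0.145/(49.5×0.13×9.44) = 0.002387 K/W
R_cav   = 0.145/(0.0286×0.87×9.44) = 0.6173 K/W
1/R_core = 1/R_stud + 1/R_cav → R_core = 0.002378 K/W
R_outer = 0.018/(1.75×9.44) = 0.00109 K/W
R_total = 0.01115 K/W
Q = ΔT/R_total = 19/0.01115

Q ≈ 1700 W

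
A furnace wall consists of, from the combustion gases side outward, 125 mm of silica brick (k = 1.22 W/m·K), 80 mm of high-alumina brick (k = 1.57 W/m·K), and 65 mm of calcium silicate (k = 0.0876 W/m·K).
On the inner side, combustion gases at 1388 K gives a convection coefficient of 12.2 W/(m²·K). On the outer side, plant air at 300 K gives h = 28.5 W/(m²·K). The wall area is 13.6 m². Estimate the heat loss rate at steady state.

Using the resistance-network approach (series):
R_inner film = 1/(h_i·A) = 1/(12.2×13.6) = 0.006027 K/W
R_silica brick = L/(kA) = 0.125/(1.22×13.6) = 0.007534 K/W
R_high-alumina brick = L/(kA) = 0.08/(1.57×13.6) = 0.003747 K/W
R_calcium silicate = L/(kA) = 0.065/(0.0876×13.6) = 0.05456 K/W
R_outer film = 1/(h_o·A) = 1/(28.5×13.6) = 0.00258 K/W
R_total = 0.07445 K/W
Q = ΔT / R_total = 1088 / 0.07445

Q ≈ 14600 W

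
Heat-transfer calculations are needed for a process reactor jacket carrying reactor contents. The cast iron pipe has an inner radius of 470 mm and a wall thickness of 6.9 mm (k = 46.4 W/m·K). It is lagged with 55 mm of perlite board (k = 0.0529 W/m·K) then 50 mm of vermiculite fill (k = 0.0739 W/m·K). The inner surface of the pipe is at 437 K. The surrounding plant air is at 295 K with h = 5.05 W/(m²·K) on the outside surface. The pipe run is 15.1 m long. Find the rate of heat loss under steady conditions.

Q ≈ 3720 W

Radial resistances (cylindrical: R_cond = ln(r_o/r_i)/(2πkL), R_conv = 1/(h·2πrL)):
R_cast iron pipe wall = ln(476.9/470)/(2π×46.4×15.1) = 3.311×10^-6 K/W
R_perlite board = ln(531.9/476.9)/(2π×0.0529×15.1) = 0.02175 K/W
R_vermiculite fill = ln(581.9/531.9)/(2π×0.0739×15.1) = 0.01281 K/W
R_outer film = 1/(h_o·2πr_oL) = 1/(5.05×2π×0.5819×15.1) = 0.003587 K/W
R_total = 0.03815 K/W
Q = ΔT/R_total = 142/0.03815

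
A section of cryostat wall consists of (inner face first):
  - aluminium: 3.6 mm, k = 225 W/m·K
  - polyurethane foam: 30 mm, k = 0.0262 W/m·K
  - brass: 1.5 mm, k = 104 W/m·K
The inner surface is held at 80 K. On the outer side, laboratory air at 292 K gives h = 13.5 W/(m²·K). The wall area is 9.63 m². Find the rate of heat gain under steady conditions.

Q ≈ 1670 W

Model the wall as resistances in series:
R_aluminium = L/(kA) = 0.0036/(225×9.63) = 1.661×10^-6 K/W
R_polyurethane foam = L/(kA) = 0.03/(0.0262×9.63) = 0.1189 K/W
R_brass = L/(kA) = 0.0015/(104×9.63) = 1.498×10^-6 K/W
R_outer film = 1/(h_o·A) = 1/(13.5×9.63) = 0.007692 K/W
R_total = 0.1266 K/W
Q = ΔT / R_total = 212 / 0.1266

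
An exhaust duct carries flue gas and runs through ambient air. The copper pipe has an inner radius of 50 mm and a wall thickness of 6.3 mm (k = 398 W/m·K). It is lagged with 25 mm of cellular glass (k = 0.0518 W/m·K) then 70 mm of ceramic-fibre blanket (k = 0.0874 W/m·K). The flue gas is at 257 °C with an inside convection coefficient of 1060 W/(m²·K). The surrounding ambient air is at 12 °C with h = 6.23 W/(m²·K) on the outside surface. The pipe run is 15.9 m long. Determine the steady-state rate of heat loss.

For a radial system each layer contributes R = ln(r_out/r_in)/(2πkL); films add R = 1/(hA).
R_inner film = 1/(h_i·2πr₁L) = 1/(1060×2π×0.05×15.9) = 1.889×10^-4 K/W
R_copper pipe wall = ln(56.3/50)/(2π×398×15.9) = 2.985×10^-6 K/W
R_cellular glass = ln(81.3/56.3)/(2π×0.0518×15.9) = 0.07101 K/W
R_ceramic-fibre blanket = ln(151.3/81.3)/(2π×0.0874×15.9) = 0.07114 K/W
R_outer film = 1/(h_o·2πr_oL) = 1/(6.23×2π×0.1513×15.9) = 0.01062 K/W
R_total = 0.153 K/W
Q = ΔT/R_total = 245/0.153

Q ≈ 1600 W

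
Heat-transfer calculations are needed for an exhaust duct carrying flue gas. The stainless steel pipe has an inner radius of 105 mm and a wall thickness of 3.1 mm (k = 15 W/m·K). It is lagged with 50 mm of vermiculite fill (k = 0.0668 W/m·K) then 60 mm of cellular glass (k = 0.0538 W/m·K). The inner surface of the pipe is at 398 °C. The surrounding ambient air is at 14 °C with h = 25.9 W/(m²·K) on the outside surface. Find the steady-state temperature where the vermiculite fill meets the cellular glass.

T ≈ 214 °C

For a radial system each layer contributes R = ln(r_out/r_in)/(2πkL); films add R = 1/(hA).
R_stainless steel pipe wall = ln(108.1/105)/(2π×15×1) = 3.087×10^-4 K/W
R_vermiculite fill = ln(158.1/108.1)/(2π×0.0668×1) = 0.9058 K/W
R_cellular glass = ln(218.1/158.1)/(2π×0.0538×1) = 0.9518 K/W
R_outer film = 1/(h_o·2πr_oL) = 1/(25.9×2π×0.2181×1) = 0.02818 K/W
R_total = 1.886 K/W
Q = ΔT/R_total = 384/1.886
Q = 204 W/m
T_interface = T_inner − Q·ΣR(inner→interface) = 398 − 204×0.9061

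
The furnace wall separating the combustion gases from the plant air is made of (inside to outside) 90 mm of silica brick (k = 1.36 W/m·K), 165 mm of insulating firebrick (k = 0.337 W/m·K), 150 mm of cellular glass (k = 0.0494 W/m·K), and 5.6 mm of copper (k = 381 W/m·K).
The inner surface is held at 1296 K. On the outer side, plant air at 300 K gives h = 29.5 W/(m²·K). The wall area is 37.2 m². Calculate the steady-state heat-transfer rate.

Using the resistance-network approach (series):
R_silica brick = L/(kA) = 0.09/(1.36×37.2) = 0.001779 K/W
R_insulating firebrick = L/(kA) = 0.165/(0.337×37.2) = 0.01316 K/W
R_cellular glass = L/(kA) = 0.15/(0.0494×37.2) = 0.08162 K/W
R_copper = L/(kA) = 0.0056/(381×37.2) = 3.951×10^-7 K/W
R_outer film = 1/(h_o·A) = 1/(29.5×37.2) = 9.112×10^-4 K/W
R_total = 0.09748 K/W
Q = ΔT / R_total = 996 / 0.09748

Q ≈ 10200 W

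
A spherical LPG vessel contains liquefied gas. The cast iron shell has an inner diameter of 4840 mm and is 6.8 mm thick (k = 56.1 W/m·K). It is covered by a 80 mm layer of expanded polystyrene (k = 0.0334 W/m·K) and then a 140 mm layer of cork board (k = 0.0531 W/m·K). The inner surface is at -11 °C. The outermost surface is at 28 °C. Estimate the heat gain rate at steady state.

Spherical conduction: R = (1/r_in − 1/r_out)/(4πk) per layer; series-sum.
R_cast iron shell = (1/2.42 − 1/2.4268)/(4π×56.1) = 1.642×10^-6 K/W
R_expanded polystyrene = (1/2.4268 − 1/2.5068)/(4π×0.0334) = 0.03133 K/W
R_cork board = (1/2.5068 − 1/2.6468)/(4π×0.0531) = 0.03162 K/W
R_total = 0.06295 K/W
Q = ΔT/R_total = 39/0.06295

Q ≈ 619 W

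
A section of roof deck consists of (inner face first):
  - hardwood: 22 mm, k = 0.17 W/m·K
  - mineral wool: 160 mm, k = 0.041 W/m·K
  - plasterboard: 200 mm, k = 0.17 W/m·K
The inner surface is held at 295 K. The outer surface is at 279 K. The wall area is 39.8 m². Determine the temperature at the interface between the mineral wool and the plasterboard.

Using the resistance-network approach (series):
R_hardwood = L/(kA) = 0.022/(0.17×39.8) = 0.003252 K/W
R_mineral wool = L/(kA) = 0.16/(0.041×39.8) = 0.09805 K/W
R_plasterboard = L/(kA) = 0.2/(0.17×39.8) = 0.02956 K/W
R_total = 0.1309 K/W;  Q = ΔT/R_total = 16/0.1309 = 122.3 W
T_interface = T_inner − Q·ΣR(inner→interface) = 295 − 122×0.1013

T ≈ 283 K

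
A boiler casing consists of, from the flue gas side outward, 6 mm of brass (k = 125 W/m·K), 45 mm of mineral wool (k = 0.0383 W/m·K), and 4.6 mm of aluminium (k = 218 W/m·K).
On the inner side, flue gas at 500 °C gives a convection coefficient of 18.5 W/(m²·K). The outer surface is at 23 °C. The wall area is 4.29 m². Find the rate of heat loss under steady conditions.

Thermal resistances in series:
R_inner film = 1/(h_i·A) = 1/(18.5×4.29) = 0.0126 K/W
R_brass = L/(kA) = 0.006/(125×4.29) = 1.119×10^-5 K/W
R_mineral wool = L/(kA) = 0.045/(0.0383×4.29) = 0.2739 K/W
R_aluminium = L/(kA) = 0.0046/(218×4.29) = 4.919×10^-6 K/W
R_total = 0.2865 K/W
Q = ΔT / R_total = 477 / 0.2865

Q ≈ 1660 W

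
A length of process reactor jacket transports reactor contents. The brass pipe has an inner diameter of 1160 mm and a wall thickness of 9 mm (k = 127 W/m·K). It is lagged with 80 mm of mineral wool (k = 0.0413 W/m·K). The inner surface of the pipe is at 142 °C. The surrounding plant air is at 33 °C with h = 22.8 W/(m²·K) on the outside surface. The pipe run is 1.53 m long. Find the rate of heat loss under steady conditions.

Q ≈ 333 W

Treating each annulus and film as a series resistance:
R_brass pipe wall = ln(589/580)/(2π×127×1.53) = 1.261×10^-5 K/W
R_mineral wool = ln(669/589)/(2π×0.0413×1.53) = 0.3208 K/W
R_outer film = 1/(h_o·2πr_oL) = 1/(22.8×2π×0.669×1.53) = 0.00682 K/W
R_total = 0.3276 K/W
Q = ΔT/R_total = 109/0.3276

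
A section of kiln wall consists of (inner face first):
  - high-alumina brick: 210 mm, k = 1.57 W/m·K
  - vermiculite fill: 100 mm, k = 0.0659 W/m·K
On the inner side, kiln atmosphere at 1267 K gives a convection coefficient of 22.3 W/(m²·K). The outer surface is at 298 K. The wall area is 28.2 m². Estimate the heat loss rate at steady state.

Model the wall as resistances in series:
R_inner film = 1/(h_i·A) = 1/(22.3×28.2) = 0.00159 K/W
R_high-alumina brick = L/(kA) = 0.21/(1.57×28.2) = 0.004743 K/W
R_vermiculite fill = L/(kA) = 0.1/(0.0659×28.2) = 0.05381 K/W
R_total = 0.06014 K/W
Q = ΔT / R_total = 969 / 0.06014

Q ≈ 16100 W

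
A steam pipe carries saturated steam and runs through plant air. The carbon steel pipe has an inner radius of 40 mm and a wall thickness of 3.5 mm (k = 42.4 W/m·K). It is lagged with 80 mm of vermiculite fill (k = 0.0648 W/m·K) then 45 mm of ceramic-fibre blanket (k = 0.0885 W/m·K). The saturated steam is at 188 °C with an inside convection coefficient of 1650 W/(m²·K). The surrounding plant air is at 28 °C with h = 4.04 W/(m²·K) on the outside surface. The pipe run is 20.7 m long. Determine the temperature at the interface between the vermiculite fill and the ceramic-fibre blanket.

T ≈ 65.8 °C

Cylindrical conduction, so R = ln(r₂/r₁)/(2πkL) per layer, in series:
R_inner film = 1/(h_i·2πr₁L) = 1/(1650×2π×0.04×20.7) = 1.165×10^-4 K/W
R_carbon steel pipe wall = ln(43.5/40)/(2π×42.4×20.7) = 1.521×10^-5 K/W
R_vermiculite fill = ln(123.5/43.5)/(2π×0.0648×20.7) = 0.1238 K/W
R_ceramic-fibre blanket = ln(168.5/123.5)/(2π×0.0885×20.7) = 0.02699 K/W
R_outer film = 1/(h_o·2πr_oL) = 1/(4.04×2π×0.1685×20.7) = 0.01129 K/W
R_total = 0.1622 K/W
Q = ΔT/R_total = 160/0.1622
Q = 986 W
T_interface = T_inner − Q·ΣR(inner→interface) = 188 − 986×0.1239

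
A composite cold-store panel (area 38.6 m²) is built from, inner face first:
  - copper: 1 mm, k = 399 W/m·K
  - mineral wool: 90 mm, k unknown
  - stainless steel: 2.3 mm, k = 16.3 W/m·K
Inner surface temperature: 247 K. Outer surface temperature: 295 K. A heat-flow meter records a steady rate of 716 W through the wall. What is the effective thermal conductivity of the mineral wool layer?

k ≈ 0.0348 W/(m·K)

Model the wall as resistances in series:
R_copper = L/(kA) = 0.001/(399×38.6) = 6.493×10^-8 K/W
R_stainless steel = L/(kA) = 0.0023/(16.3×38.6) = 3.656×10^-6 K/W
Sum of known resistances R_other = 3.72×10^-6 K/W
Total R = ΔT/Q = 48/716 = 0.06704 K/W
R_mineral wool = R_total − R_other = 0.06704 K/W
k = L/(R·A) = 0.09/(0.06704×38.6)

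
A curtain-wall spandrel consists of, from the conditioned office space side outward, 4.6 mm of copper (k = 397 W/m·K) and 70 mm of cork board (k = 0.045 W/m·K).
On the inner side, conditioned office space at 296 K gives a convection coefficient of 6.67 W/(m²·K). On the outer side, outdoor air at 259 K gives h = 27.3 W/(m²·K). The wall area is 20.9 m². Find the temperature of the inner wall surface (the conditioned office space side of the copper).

T ≈ 293 K

Using the resistance-network approach (series):
R_inner film = 1/(h_i·A) = 1/(6.67×20.9) = 0.007173 K/W
R_copper = L/(kA) = 0.0046/(397×20.9) = 5.544×10^-7 K/W
R_cork board = L/(kA) = 0.07/(0.045×20.9) = 0.07443 K/W
R_outer film = 1/(h_o·A) = 1/(27.3×20.9) = 0.001753 K/W
R_total = 0.08336 K/W;  Q = ΔT/R_total = 37/0.08336 = 443.9 W
T_interface = T_inner − Q·ΣR(inner→interface) = 296 − 444×0.007173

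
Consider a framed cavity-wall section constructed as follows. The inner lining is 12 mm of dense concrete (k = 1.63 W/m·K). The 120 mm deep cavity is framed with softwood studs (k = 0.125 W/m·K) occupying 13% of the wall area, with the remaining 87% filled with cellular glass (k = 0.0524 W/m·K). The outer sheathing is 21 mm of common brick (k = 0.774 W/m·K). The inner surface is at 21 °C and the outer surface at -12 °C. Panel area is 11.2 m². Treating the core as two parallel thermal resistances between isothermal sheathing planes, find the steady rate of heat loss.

Q ≈ 187 W

Sheathing layers in series; stud and cavity paths in parallel between them.
R_inner = 0.012/(1.63×11.2) = 6.573×10^-4 K/W
R_stud  = 0.12/(0.125×0.13×11.2) = 0.6593 K/W
R_cav   = 0.12/(0.0524×0.87×11.2) = 0.235 K/W
1/R_core = 1/R_stud + 1/R_cav → R_core = 0.1733 K/W
R_outer = 0.021/(0.774×11.2) = 0.002422 K/W
R_total = 0.1763 K/W
Q = ΔT/R_total = 33/0.1763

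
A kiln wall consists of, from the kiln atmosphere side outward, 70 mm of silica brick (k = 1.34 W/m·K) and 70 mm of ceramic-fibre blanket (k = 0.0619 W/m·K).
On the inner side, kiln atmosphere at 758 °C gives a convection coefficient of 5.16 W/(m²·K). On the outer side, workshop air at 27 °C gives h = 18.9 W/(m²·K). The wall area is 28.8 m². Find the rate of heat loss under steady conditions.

Q ≈ 14700 W

Using the resistance-network approach (series):
R_inner film = 1/(h_i·A) = 1/(5.16×28.8) = 0.006729 K/W
R_silica brick = L/(kA) = 0.07/(1.34×28.8) = 0.001814 K/W
R_ceramic-fibre blanket = L/(kA) = 0.07/(0.0619×28.8) = 0.03927 K/W
R_outer film = 1/(h_o·A) = 1/(18.9×28.8) = 0.001837 K/W
R_total = 0.04965 K/W
Q = ΔT / R_total = 731 / 0.04965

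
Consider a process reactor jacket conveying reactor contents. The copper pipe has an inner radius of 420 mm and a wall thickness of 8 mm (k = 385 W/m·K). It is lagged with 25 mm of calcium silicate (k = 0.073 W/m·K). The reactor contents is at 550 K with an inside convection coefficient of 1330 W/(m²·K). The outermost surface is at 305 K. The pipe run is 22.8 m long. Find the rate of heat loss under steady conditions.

Cylindrical conduction, so R = ln(r₂/r₁)/(2πkL) per layer, in series:
R_inner film = 1/(h_i·2πr₁L) = 1/(1330×2π×0.42×22.8) = 1.25×10^-5 K/W
R_copper pipe wall = ln(428/420)/(2π×385×22.8) = 3.421×10^-7 K/W
R_calcium silicate = ln(453/428)/(2π×0.073×22.8) = 0.005428 K/W
R_total = 0.005441 K/W
Q = ΔT/R_total = 245/0.005441

Q ≈ 45000 W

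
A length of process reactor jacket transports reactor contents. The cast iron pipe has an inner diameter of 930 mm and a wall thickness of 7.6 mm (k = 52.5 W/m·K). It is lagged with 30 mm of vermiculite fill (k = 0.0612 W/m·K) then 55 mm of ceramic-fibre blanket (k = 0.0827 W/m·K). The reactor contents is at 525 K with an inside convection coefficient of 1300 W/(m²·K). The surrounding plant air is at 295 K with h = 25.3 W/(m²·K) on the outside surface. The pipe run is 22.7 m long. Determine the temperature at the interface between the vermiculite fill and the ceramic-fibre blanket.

T ≈ 426 K

For a radial system each layer contributes R = ln(r_out/r_in)/(2πkL); films add R = 1/(hA).
R_inner film = 1/(h_i·2πr₁L) = 1/(1300×2π×0.465×22.7) = 1.16×10^-5 K/W
R_cast iron pipe wall = ln(472.6/465)/(2π×52.5×22.7) = 2.165×10^-6 K/W
R_vermiculite fill = ln(502.6/472.6)/(2π×0.0612×22.7) = 0.007051 K/W
R_ceramic-fibre blanket = ln(557.6/502.6)/(2π×0.0827×22.7) = 0.008804 K/W
R_outer film = 1/(h_o·2πr_oL) = 1/(25.3×2π×0.5576×22.7) = 4.97×10^-4 K/W
R_total = 0.01637 K/W
Q = ΔT/R_total = 230/0.01637
Q = 14100 W
T_interface = T_inner − Q·ΣR(inner→interface) = 525 − 14100×0.007065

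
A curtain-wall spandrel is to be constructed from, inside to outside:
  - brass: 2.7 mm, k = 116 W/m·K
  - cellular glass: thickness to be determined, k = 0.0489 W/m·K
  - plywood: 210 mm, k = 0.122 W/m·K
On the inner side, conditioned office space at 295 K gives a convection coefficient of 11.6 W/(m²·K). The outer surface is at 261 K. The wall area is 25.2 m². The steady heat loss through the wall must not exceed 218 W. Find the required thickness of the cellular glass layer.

Treating each layer as a thermal resistance in series:
R_inner film = 1/(h_i·A) = 1/(11.6×25.2) = 0.003421 K/W
R_brass = L/(kA) = 0.0027/(116×25.2) = 9.236×10^-7 K/W
R_plywood = L/(kA) = 0.21/(0.122×25.2) = 0.06831 K/W
Sum of the known resistances R_other = 0.07173 K/W
Required total resistance R_tot = ΔT/Q_allow = 34/218 = 0.156 K/W
R_cellular glass = R_tot − R_other = 0.08424 K/W
L = R·k·A = 0.08424×0.0489×25.2

L ≈ 104 mm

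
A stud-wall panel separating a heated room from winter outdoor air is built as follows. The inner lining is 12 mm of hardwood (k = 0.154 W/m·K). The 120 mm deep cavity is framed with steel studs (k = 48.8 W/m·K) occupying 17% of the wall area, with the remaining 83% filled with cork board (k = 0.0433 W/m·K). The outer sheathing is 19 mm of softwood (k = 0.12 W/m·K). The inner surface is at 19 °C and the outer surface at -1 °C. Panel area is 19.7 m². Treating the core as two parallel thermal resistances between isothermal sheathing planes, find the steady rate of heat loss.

Sheathing layers in series; stud and cavity paths in parallel between them.
R_inner = 0.012/(0.154×19.7) = 0.003955 K/W
R_stud  = 0.12/(48.8×0.17×19.7) = 7.343×10^-4 K/W
R_cav   = 0.12/(0.0433×0.83×19.7) = 0.1695 K/W
1/R_core = 1/R_stud + 1/R_cav → R_core = 7.311×10^-4 K/W
R_outer = 0.019/(0.12×19.7) = 0.008037 K/W
R_total = 0.01272 K/W
Q = ΔT/R_total = 20/0.01272

Q ≈ 1570 W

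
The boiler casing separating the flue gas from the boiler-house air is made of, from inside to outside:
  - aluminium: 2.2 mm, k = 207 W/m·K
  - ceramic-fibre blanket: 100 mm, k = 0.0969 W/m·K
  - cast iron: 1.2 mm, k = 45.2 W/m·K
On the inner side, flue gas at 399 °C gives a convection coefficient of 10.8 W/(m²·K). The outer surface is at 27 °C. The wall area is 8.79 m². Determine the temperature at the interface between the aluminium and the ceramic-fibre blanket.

Series thermal resistances:
R_inner film = 1/(h_i·A) = 1/(10.8×8.79) = 0.01053 K/W
R_aluminium = L/(kA) = 0.0022/(207×8.79) = 1.209×10^-6 K/W
R_ceramic-fibre blanket = L/(kA) = 0.1/(0.0969×8.79) = 0.1174 K/W
R_cast iron = L/(kA) = 0.0012/(45.2×8.79) = 3.02×10^-6 K/W
R_total = 0.1279 K/W;  Q = ΔT/R_total = 372/0.1279 = 2908 W
T_interface = T_inner − Q·ΣR(inner→interface) = 399 − 2910×0.01054

T ≈ 368 °C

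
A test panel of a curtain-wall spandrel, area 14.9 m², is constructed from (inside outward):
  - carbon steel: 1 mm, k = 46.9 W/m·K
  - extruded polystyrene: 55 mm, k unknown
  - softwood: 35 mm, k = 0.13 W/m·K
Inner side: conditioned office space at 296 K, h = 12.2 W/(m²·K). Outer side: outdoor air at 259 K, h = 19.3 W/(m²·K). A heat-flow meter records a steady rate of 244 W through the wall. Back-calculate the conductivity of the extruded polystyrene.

k ≈ 0.0296 W/(m·K)

Using the resistance-network approach (series):
R_inner film = 1/(h_i·A) = 1/(12.2×14.9) = 0.005501 K/W
R_carbon steel = L/(kA) = 0.001/(46.9×14.9) = 1.431×10^-6 K/W
R_softwood = L/(kA) = 0.035/(0.13×14.9) = 0.01807 K/W
R_outer film = 1/(h_o·A) = 1/(19.3×14.9) = 0.003477 K/W
Sum of known resistances R_other = 0.02705 K/W
Total R = ΔT/Q = 37/244 = 0.1516 K/W
R_extruded polystyrene = R_total − R_other = 0.1246 K/W
k = L/(R·A) = 0.055/(0.1246×14.9)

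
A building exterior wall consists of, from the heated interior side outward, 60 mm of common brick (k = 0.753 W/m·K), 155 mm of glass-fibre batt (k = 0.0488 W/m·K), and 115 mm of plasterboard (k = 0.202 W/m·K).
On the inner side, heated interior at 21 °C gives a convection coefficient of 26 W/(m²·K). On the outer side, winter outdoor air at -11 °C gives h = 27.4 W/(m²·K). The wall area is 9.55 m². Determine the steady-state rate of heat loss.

Using the resistance-network approach (series):
R_inner film = 1/(h_i·A) = 1/(26×9.55) = 0.004027 K/W
R_common brick = L/(kA) = 0.06/(0.753×9.55) = 0.008344 K/W
R_glass-fibre batt = L/(kA) = 0.155/(0.0488×9.55) = 0.3326 K/W
R_plasterboard = L/(kA) = 0.115/(0.202×9.55) = 0.05961 K/W
R_outer film = 1/(h_o·A) = 1/(27.4×9.55) = 0.003822 K/W
R_total = 0.4084 K/W
Q = ΔT / R_total = 32 / 0.4084

Q ≈ 78.4 W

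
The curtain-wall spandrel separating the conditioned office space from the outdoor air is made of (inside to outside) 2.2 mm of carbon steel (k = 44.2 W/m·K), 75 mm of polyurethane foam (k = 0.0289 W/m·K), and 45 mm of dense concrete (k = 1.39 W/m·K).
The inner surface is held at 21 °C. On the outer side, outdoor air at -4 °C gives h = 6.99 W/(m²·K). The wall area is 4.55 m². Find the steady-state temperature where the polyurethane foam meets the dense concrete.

Model the wall as resistances in series:
R_carbon steel = L/(kA) = 0.0022/(44.2×4.55) = 1.094×10^-5 K/W
R_polyurethane foam = L/(kA) = 0.075/(0.0289×4.55) = 0.5704 K/W
R_dense concrete = L/(kA) = 0.045/(1.39×4.55) = 0.007115 K/W
R_outer film = 1/(h_o·A) = 1/(6.99×4.55) = 0.03144 K/W
R_total = 0.6089 K/W;  Q = ΔT/R_total = 25/0.6089 = 41.06 W
T_interface = T_inner − Q·ΣR(inner→interface) = 21 − 41.1×0.5704

T ≈ -2.42 °C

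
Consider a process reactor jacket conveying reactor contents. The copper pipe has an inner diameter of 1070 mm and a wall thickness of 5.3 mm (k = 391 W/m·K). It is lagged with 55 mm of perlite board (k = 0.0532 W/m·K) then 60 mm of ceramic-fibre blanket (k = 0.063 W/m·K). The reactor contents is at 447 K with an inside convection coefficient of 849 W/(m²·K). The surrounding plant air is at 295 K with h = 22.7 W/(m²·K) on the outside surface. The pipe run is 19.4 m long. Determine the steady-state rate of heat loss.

Q ≈ 5420 W

Cylindrical conduction, so R = ln(r₂/r₁)/(2πkL) per layer, in series:
R_inner film = 1/(h_i·2πr₁L) = 1/(849×2π×0.535×19.4) = 1.806×10^-5 K/W
R_copper pipe wall = ln(540.3/535)/(2π×391×19.4) = 2.068×10^-7 K/W
R_perlite board = ln(595.3/540.3)/(2π×0.0532×19.4) = 0.01495 K/W
R_ceramic-fibre blanket = ln(655.3/595.3)/(2π×0.063×19.4) = 0.0125 K/W
R_outer film = 1/(h_o·2πr_oL) = 1/(22.7×2π×0.6553×19.4) = 5.515×10^-4 K/W
R_total = 0.02802 K/W
Q = ΔT/R_total = 152/0.02802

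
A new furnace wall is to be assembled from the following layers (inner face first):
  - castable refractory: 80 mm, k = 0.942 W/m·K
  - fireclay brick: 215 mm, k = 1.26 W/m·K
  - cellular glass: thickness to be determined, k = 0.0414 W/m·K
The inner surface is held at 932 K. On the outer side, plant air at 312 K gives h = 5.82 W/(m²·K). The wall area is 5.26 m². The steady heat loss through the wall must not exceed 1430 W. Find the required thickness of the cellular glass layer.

Thermal resistances in series:
R_castable refractory = L/(kA) = 0.08/(0.942×5.26) = 0.01615 K/W
R_fireclay brick = L/(kA) = 0.215/(1.26×5.26) = 0.03244 K/W
R_outer film = 1/(h_o·A) = 1/(5.82×5.26) = 0.03267 K/W
Sum of the known resistances R_other = 0.08125 K/W
Required total resistance R_tot = ΔT/Q_allow = 620/1430 = 0.4336 K/W
R_cellular glass = R_tot − R_other = 0.3523 K/W
L = R·k·A = 0.3523×0.0414×5.26

L ≈ 76.7 mm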